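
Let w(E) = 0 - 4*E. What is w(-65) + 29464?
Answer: 29724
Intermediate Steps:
w(E) = -4*E
w(-65) + 29464 = -4*(-65) + 29464 = 260 + 29464 = 29724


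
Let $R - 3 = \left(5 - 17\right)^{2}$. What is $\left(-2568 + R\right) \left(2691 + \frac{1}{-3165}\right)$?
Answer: $- \frac{6873230298}{1055} \approx -6.5149 \cdot 10^{6}$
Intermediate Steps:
$R = 147$ ($R = 3 + \left(5 - 17\right)^{2} = 3 + \left(-12\right)^{2} = 3 + 144 = 147$)
$\left(-2568 + R\right) \left(2691 + \frac{1}{-3165}\right) = \left(-2568 + 147\right) \left(2691 + \frac{1}{-3165}\right) = - 2421 \left(2691 - \frac{1}{3165}\right) = \left(-2421\right) \frac{8517014}{3165} = - \frac{6873230298}{1055}$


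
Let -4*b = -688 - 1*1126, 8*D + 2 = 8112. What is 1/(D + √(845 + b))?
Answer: 16220/16422249 - 56*√106/16422249 ≈ 0.00095258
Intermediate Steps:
D = 4055/4 (D = -¼ + (⅛)*8112 = -¼ + 1014 = 4055/4 ≈ 1013.8)
b = 907/2 (b = -(-688 - 1*1126)/4 = -(-688 - 1126)/4 = -¼*(-1814) = 907/2 ≈ 453.50)
1/(D + √(845 + b)) = 1/(4055/4 + √(845 + 907/2)) = 1/(4055/4 + √(2597/2)) = 1/(4055/4 + 7*√106/2)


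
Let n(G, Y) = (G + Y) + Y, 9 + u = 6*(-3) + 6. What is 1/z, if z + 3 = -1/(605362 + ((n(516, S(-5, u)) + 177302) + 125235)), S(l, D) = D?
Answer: -908373/2725120 ≈ -0.33333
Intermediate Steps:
u = -21 (u = -9 + (6*(-3) + 6) = -9 + (-18 + 6) = -9 - 12 = -21)
n(G, Y) = G + 2*Y
z = -2725120/908373 (z = -3 - 1/(605362 + (((516 + 2*(-21)) + 177302) + 125235)) = -3 - 1/(605362 + (((516 - 42) + 177302) + 125235)) = -3 - 1/(605362 + ((474 + 177302) + 125235)) = -3 - 1/(605362 + (177776 + 125235)) = -3 - 1/(605362 + 303011) = -3 - 1/908373 = -2725120/908373 ≈ -3.0000)
1/z = 1/(-2725120/908373) = -908373/2725120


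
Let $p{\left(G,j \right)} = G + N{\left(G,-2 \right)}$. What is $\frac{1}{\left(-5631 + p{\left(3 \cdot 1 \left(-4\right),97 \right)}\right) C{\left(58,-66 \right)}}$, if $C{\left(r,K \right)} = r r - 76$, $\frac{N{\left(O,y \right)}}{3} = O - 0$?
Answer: $- \frac{1}{18672552} \approx -5.3555 \cdot 10^{-8}$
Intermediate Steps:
$N{\left(O,y \right)} = 3 O$ ($N{\left(O,y \right)} = 3 \left(O - 0\right) = 3 \left(O + 0\right) = 3 O$)
$p{\left(G,j \right)} = 4 G$ ($p{\left(G,j \right)} = G + 3 G = 4 G$)
$C{\left(r,K \right)} = -76 + r^{2}$ ($C{\left(r,K \right)} = r^{2} - 76 = -76 + r^{2}$)
$\frac{1}{\left(-5631 + p{\left(3 \cdot 1 \left(-4\right),97 \right)}\right) C{\left(58,-66 \right)}} = \frac{1}{\left(-5631 + 4 \cdot 3 \cdot 1 \left(-4\right)\right) \left(-76 + 58^{2}\right)} = \frac{1}{\left(-5631 + 4 \cdot 3 \left(-4\right)\right) \left(-76 + 3364\right)} = \frac{1}{\left(-5631 + 4 \left(-12\right)\right) 3288} = \frac{1}{-5631 - 48} \cdot \frac{1}{3288} = \frac{1}{-5679} \cdot \frac{1}{3288} = \left(- \frac{1}{5679}\right) \frac{1}{3288} = - \frac{1}{18672552}$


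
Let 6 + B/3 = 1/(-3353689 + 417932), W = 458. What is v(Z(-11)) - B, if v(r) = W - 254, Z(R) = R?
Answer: 651738057/2935757 ≈ 222.00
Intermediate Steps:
B = -52843629/2935757 (B = -18 + 3/(-3353689 + 417932) = -18 + 3/(-2935757) = -18 + 3*(-1/2935757) = -18 - 3/2935757 = -52843629/2935757 ≈ -18.000)
v(r) = 204 (v(r) = 458 - 254 = 204)
v(Z(-11)) - B = 204 - 1*(-52843629/2935757) = 204 + 52843629/2935757 = 651738057/2935757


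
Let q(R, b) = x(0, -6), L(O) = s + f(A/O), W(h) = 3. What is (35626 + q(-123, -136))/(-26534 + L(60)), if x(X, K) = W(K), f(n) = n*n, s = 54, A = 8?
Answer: -728775/541636 ≈ -1.3455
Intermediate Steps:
f(n) = n**2
x(X, K) = 3
L(O) = 54 + 64/O**2 (L(O) = 54 + (8/O)**2 = 54 + 64/O**2)
q(R, b) = 3
(35626 + q(-123, -136))/(-26534 + L(60)) = (35626 + 3)/(-26534 + (54 + 64/60**2)) = 35629/(-26534 + (54 + 64*(1/3600))) = 35629/(-26534 + (54 + 4/225)) = 35629/(-26534 + 12154/225) = 35629/(-5957996/225) = 35629*(-225/5957996) = -728775/541636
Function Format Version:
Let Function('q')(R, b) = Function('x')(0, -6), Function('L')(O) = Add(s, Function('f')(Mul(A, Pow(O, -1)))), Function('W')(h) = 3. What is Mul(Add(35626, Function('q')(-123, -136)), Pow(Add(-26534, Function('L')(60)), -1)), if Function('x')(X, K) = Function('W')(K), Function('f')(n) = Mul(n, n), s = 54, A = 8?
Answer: Rational(-728775, 541636) ≈ -1.3455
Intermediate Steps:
Function('f')(n) = Pow(n, 2)
Function('x')(X, K) = 3
Function('L')(O) = Add(54, Mul(64, Pow(O, -2))) (Function('L')(O) = Add(54, Pow(Mul(8, Pow(O, -1)), 2)) = Add(54, Mul(64, Pow(O, -2))))
Function('q')(R, b) = 3
Mul(Add(35626, Function('q')(-123, -136)), Pow(Add(-26534, Function('L')(60)), -1)) = Mul(Add(35626, 3), Pow(Add(-26534, Add(54, Mul(64, Pow(60, -2)))), -1)) = Mul(35629, Pow(Add(-26534, Add(54, Mul(64, Rational(1, 3600)))), -1)) = Mul(35629, Pow(Add(-26534, Add(54, Rational(4, 225))), -1)) = Mul(35629, Pow(Add(-26534, Rational(12154, 225)), -1)) = Mul(35629, Pow(Rational(-5957996, 225), -1)) = Mul(35629, Rational(-225, 5957996)) = Rational(-728775, 541636)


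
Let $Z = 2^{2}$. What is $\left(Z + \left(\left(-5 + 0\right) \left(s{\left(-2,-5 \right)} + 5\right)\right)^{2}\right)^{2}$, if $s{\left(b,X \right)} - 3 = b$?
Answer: $817216$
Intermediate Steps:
$s{\left(b,X \right)} = 3 + b$
$Z = 4$
$\left(Z + \left(\left(-5 + 0\right) \left(s{\left(-2,-5 \right)} + 5\right)\right)^{2}\right)^{2} = \left(4 + \left(\left(-5 + 0\right) \left(\left(3 - 2\right) + 5\right)\right)^{2}\right)^{2} = \left(4 + \left(- 5 \left(1 + 5\right)\right)^{2}\right)^{2} = \left(4 + \left(\left(-5\right) 6\right)^{2}\right)^{2} = \left(4 + \left(-30\right)^{2}\right)^{2} = \left(4 + 900\right)^{2} = 904^{2} = 817216$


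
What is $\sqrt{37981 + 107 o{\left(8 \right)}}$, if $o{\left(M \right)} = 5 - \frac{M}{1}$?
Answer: $2 \sqrt{9415} \approx 194.06$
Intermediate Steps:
$o{\left(M \right)} = 5 - M$ ($o{\left(M \right)} = 5 - M 1 = 5 - M$)
$\sqrt{37981 + 107 o{\left(8 \right)}} = \sqrt{37981 + 107 \left(5 - 8\right)} = \sqrt{37981 + 107 \left(-3\right)} = \sqrt{37981 - 321} = \sqrt{37660} = 2 \sqrt{9415}$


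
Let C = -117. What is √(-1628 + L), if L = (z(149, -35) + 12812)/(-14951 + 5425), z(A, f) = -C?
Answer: I*√147855494182/9526 ≈ 40.365*I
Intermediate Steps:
z(A, f) = 117 (z(A, f) = -1*(-117) = 117)
L = -12929/9526 (L = (117 + 12812)/(-14951 + 5425) = 12929/(-9526) = 12929*(-1/9526) = -12929/9526 ≈ -1.3572)
√(-1628 + L) = √(-1628 - 12929/9526) = √(-15521257/9526) = I*√147855494182/9526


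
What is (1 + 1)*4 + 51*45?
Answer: 2303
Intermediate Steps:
(1 + 1)*4 + 51*45 = 2*4 + 2295 = 8 + 2295 = 2303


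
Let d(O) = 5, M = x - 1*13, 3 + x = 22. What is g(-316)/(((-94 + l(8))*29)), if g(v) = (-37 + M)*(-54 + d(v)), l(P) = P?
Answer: -1519/2494 ≈ -0.60906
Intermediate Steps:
x = 19 (x = -3 + 22 = 19)
M = 6 (M = 19 - 1*13 = 19 - 13 = 6)
g(v) = 1519 (g(v) = (-37 + 6)*(-54 + 5) = -31*(-49) = 1519)
g(-316)/(((-94 + l(8))*29)) = 1519/(((-94 + 8)*29)) = 1519/((-86*29)) = 1519/(-2494) = 1519*(-1/2494) = -1519/2494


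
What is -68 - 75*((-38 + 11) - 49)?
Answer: 5632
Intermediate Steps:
-68 - 75*((-38 + 11) - 49) = -68 - 75*(-27 - 49) = -68 - 75*(-76) = -68 + 5700 = 5632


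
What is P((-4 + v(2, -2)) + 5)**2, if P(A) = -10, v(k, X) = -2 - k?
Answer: 100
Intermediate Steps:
P((-4 + v(2, -2)) + 5)**2 = (-10)**2 = 100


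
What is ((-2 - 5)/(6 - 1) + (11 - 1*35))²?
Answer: 16129/25 ≈ 645.16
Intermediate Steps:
((-2 - 5)/(6 - 1) + (11 - 1*35))² = (-7/5 + (11 - 35))² = (-7*⅕ - 24)² = (-7/5 - 24)² = (-127/5)² = 16129/25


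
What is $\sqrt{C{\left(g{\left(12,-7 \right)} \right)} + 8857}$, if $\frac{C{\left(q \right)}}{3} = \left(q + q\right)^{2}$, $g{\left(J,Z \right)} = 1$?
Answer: $7 \sqrt{181} \approx 94.175$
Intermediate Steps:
$C{\left(q \right)} = 12 q^{2}$ ($C{\left(q \right)} = 3 \left(q + q\right)^{2} = 3 \left(2 q\right)^{2} = 3 \cdot 4 q^{2} = 12 q^{2}$)
$\sqrt{C{\left(g{\left(12,-7 \right)} \right)} + 8857} = \sqrt{12 \cdot 1^{2} + 8857} = \sqrt{12 \cdot 1 + 8857} = \sqrt{12 + 8857} = \sqrt{8869} = 7 \sqrt{181}$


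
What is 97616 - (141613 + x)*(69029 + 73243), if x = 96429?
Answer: -33866613808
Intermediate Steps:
97616 - (141613 + x)*(69029 + 73243) = 97616 - (141613 + 96429)*(69029 + 73243) = 97616 - 238042*142272 = 97616 - 1*33866711424 = 97616 - 33866711424 = -33866613808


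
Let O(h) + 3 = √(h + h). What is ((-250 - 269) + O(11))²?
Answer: (522 - √22)² ≈ 2.6761e+5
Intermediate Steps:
O(h) = -3 + √2*√h (O(h) = -3 + √(h + h) = -3 + √(2*h) = -3 + √2*√h)
((-250 - 269) + O(11))² = ((-250 - 269) + (-3 + √2*√11))² = (-519 + (-3 + √22))² = (-522 + √22)²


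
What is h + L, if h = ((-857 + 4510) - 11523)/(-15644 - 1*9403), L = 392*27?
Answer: 265105318/25047 ≈ 10584.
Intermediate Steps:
L = 10584
h = 7870/25047 (h = (3653 - 11523)/(-15644 - 9403) = -7870/(-25047) = -7870*(-1/25047) = 7870/25047 ≈ 0.31421)
h + L = 7870/25047 + 10584 = 265105318/25047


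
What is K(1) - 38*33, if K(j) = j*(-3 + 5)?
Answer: -1252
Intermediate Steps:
K(j) = 2*j (K(j) = j*2 = 2*j)
K(1) - 38*33 = 2*1 - 38*33 = 2 - 1254 = -1252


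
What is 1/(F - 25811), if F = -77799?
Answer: -1/103610 ≈ -9.6516e-6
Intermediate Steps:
1/(F - 25811) = 1/(-77799 - 25811) = 1/(-103610) = -1/103610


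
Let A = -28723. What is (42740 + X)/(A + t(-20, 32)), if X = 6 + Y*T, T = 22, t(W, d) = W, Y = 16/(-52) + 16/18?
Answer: -454798/305721 ≈ -1.4876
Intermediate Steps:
Y = 68/117 (Y = 16*(-1/52) + 16*(1/18) = -4/13 + 8/9 = 68/117 ≈ 0.58120)
X = 2198/117 (X = 6 + (68/117)*22 = 6 + 1496/117 = 2198/117 ≈ 18.786)
(42740 + X)/(A + t(-20, 32)) = (42740 + 2198/117)/(-28723 - 20) = (5002778/117)/(-28743) = (5002778/117)*(-1/28743) = -454798/305721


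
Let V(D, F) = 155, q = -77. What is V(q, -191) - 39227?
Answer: -39072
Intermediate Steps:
V(q, -191) - 39227 = 155 - 39227 = -39072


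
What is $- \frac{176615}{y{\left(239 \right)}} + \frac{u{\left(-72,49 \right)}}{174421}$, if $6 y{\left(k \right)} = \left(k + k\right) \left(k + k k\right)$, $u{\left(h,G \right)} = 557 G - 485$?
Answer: $\frac{18339723305}{159409631056} \approx 0.11505$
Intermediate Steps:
$u{\left(h,G \right)} = -485 + 557 G$
$y{\left(k \right)} = \frac{k \left(k + k^{2}\right)}{3}$ ($y{\left(k \right)} = \frac{\left(k + k\right) \left(k + k k\right)}{6} = \frac{2 k \left(k + k^{2}\right)}{6} = \frac{k \left(k + k^{2}\right)}{3}$)
$- \frac{176615}{y{\left(239 \right)}} + \frac{u{\left(-72,49 \right)}}{174421} = - \frac{176615}{\frac{1}{3} \cdot 239^{2} \left(1 + 239\right)} + \frac{-485 + 557 \cdot 49}{174421} = - \frac{176615}{\frac{1}{3} \cdot 57121 \cdot 240} + \left(-485 + 27293\right) \frac{1}{174421} = - \frac{176615}{4569680} + 26808 \cdot \frac{1}{174421} = \left(-176615\right) \frac{1}{4569680} + \frac{26808}{174421} = - \frac{35323}{913936} + \frac{26808}{174421} = \frac{18339723305}{159409631056}$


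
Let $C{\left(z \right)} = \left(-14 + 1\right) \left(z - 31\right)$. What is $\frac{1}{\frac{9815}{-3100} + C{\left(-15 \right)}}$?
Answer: $\frac{620}{368797} \approx 0.0016811$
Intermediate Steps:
$C{\left(z \right)} = 403 - 13 z$ ($C{\left(z \right)} = - 13 \left(-31 + z\right) = 403 - 13 z$)
$\frac{1}{\frac{9815}{-3100} + C{\left(-15 \right)}} = \frac{1}{\frac{9815}{-3100} + \left(403 - -195\right)} = \frac{1}{9815 \left(- \frac{1}{3100}\right) + \left(403 + 195\right)} = \frac{1}{- \frac{1963}{620} + 598} = \frac{1}{\frac{368797}{620}} = \frac{620}{368797}$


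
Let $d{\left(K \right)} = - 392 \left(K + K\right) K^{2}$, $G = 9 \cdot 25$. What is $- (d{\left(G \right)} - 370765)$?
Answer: $8930620765$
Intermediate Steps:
$G = 225$
$d{\left(K \right)} = - 784 K^{3}$ ($d{\left(K \right)} = - 392 \cdot 2 K K^{2} = - 784 K K^{2} = - 784 K^{3}$)
$- (d{\left(G \right)} - 370765) = - (- 784 \cdot 225^{3} - 370765) = - (\left(-784\right) 11390625 - 370765) = - (-8930250000 - 370765) = \left(-1\right) \left(-8930620765\right) = 8930620765$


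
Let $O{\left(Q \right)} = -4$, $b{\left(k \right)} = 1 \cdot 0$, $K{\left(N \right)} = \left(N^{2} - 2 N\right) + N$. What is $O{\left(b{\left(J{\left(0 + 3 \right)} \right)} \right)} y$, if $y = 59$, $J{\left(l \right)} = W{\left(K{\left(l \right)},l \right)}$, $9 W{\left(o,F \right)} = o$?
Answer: $-236$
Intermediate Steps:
$K{\left(N \right)} = N^{2} - N$
$W{\left(o,F \right)} = \frac{o}{9}$
$J{\left(l \right)} = \frac{l \left(-1 + l\right)}{9}$
$b{\left(k \right)} = 0$
$O{\left(b{\left(J{\left(0 + 3 \right)} \right)} \right)} y = \left(-4\right) 59 = -236$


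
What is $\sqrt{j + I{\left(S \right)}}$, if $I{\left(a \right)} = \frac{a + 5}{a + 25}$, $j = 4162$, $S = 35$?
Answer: $\frac{2 \sqrt{9366}}{3} \approx 64.519$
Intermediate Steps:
$I{\left(a \right)} = \frac{5 + a}{25 + a}$
$\sqrt{j + I{\left(S \right)}} = \sqrt{4162 + \frac{5 + 35}{25 + 35}} = \sqrt{4162 + \frac{1}{60} \cdot 40} = \sqrt{4162 + \frac{2}{3}} = \sqrt{\frac{12488}{3}} = \frac{2 \sqrt{9366}}{3}$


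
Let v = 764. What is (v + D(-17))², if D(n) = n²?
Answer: 1108809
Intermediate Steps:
(v + D(-17))² = (764 + (-17)²)² = (764 + 289)² = 1053² = 1108809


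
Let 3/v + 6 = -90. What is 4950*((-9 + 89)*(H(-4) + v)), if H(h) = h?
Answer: -1596375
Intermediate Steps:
v = -1/32 (v = 3/(-6 - 90) = 3/(-96) = 3*(-1/96) = -1/32 ≈ -0.031250)
4950*((-9 + 89)*(H(-4) + v)) = 4950*((-9 + 89)*(-4 - 1/32)) = 4950*(80*(-129/32)) = 4950*(-645/2) = -1596375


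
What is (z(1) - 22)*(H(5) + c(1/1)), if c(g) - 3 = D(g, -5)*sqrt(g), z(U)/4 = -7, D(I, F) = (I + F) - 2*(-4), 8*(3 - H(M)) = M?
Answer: -1875/4 ≈ -468.75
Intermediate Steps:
H(M) = 3 - M/8
D(I, F) = 8 + F + I (D(I, F) = (F + I) + 8 = 8 + F + I)
z(U) = -28 (z(U) = 4*(-7) = -28)
c(g) = 3 + sqrt(g)*(3 + g) (c(g) = 3 + (8 - 5 + g)*sqrt(g) = 3 + (3 + g)*sqrt(g) = 3 + sqrt(g)*(3 + g))
(z(1) - 22)*(H(5) + c(1/1)) = (-28 - 22)*((3 - 1/8*5) + (3 + sqrt(1/1)*(3 + 1/1))) = -50*((3 - 5/8) + (3 + sqrt(1)*(3 + 1))) = -50*(19/8 + (3 + 1*4)) = -50*(19/8 + (3 + 4)) = -50*(19/8 + 7) = -50*75/8 = -1875/4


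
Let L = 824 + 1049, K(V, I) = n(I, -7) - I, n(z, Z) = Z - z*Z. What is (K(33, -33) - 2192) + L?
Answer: -524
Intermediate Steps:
n(z, Z) = Z - Z*z
K(V, I) = -7 + 6*I (K(V, I) = -7*(1 - I) - I = (-7 + 7*I) - I = -7 + 6*I)
L = 1873
(K(33, -33) - 2192) + L = ((-7 + 6*(-33)) - 2192) + 1873 = ((-7 - 198) - 2192) + 1873 = (-205 - 2192) + 1873 = -2397 + 1873 = -524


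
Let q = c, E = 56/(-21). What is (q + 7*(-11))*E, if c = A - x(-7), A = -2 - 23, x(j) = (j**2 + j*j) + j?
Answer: 1544/3 ≈ 514.67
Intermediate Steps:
E = -8/3 (E = 56*(-1/21) = -8/3 ≈ -2.6667)
x(j) = j + 2*j**2 (x(j) = (j**2 + j**2) + j = 2*j**2 + j = j + 2*j**2)
A = -25
c = -116 (c = -25 - (-7)*(1 + 2*(-7)) = -25 - (-7)*(1 - 14) = -25 - (-7)*(-13) = -25 - 1*91 = -25 - 91 = -116)
q = -116
(q + 7*(-11))*E = (-116 + 7*(-11))*(-8/3) = (-116 - 77)*(-8/3) = -193*(-8/3) = 1544/3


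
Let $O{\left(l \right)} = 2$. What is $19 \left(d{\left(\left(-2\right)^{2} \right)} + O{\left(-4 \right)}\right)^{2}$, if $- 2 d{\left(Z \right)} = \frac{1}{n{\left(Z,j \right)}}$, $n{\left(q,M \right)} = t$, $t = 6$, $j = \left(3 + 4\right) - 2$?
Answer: $\frac{10051}{144} \approx 69.799$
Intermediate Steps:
$j = 5$ ($j = 7 - 2 = 5$)
$n{\left(q,M \right)} = 6$
$d{\left(Z \right)} = - \frac{1}{12}$ ($d{\left(Z \right)} = - \frac{1}{2 \cdot 6} = \left(- \frac{1}{2}\right) \frac{1}{6} = - \frac{1}{12}$)
$19 \left(d{\left(\left(-2\right)^{2} \right)} + O{\left(-4 \right)}\right)^{2} = 19 \left(- \frac{1}{12} + 2\right)^{2} = 19 \left(\frac{23}{12}\right)^{2} = 19 \cdot \frac{529}{144} = \frac{10051}{144}$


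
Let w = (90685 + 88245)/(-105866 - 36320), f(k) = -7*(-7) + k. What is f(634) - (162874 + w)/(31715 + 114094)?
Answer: 2356132789018/3455333079 ≈ 681.88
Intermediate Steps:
f(k) = 49 + k
w = -89465/71093 (w = 178930/(-142186) = 178930*(-1/142186) = -89465/71093 ≈ -1.2584)
f(634) - (162874 + w)/(31715 + 114094) = (49 + 634) - (162874 - 89465/71093)/(31715 + 114094) = 683 - 11579111817/(71093*145809) = 683 - 1*3859703939/3455333079 = 683 - 3859703939/3455333079 = 2356132789018/3455333079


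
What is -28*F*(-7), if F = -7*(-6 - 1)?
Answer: 9604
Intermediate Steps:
F = 49 (F = -7*(-7) = 49)
-28*F*(-7) = -1372*(-7) = -28*(-343) = 9604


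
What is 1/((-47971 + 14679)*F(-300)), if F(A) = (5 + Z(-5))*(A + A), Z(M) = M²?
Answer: 1/599256000 ≈ 1.6687e-9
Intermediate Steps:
F(A) = 60*A (F(A) = (5 + (-5)²)*(A + A) = (5 + 25)*(2*A) = 30*(2*A) = 60*A)
1/((-47971 + 14679)*F(-300)) = 1/((-47971 + 14679)*((60*(-300)))) = 1/(-33292*(-18000)) = -1/33292*(-1/18000) = 1/599256000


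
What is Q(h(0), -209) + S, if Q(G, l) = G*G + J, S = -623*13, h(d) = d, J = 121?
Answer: -7978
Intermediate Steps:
S = -8099
Q(G, l) = 121 + G² (Q(G, l) = G*G + 121 = G² + 121 = 121 + G²)
Q(h(0), -209) + S = (121 + 0²) - 8099 = (121 + 0) - 8099 = 121 - 8099 = -7978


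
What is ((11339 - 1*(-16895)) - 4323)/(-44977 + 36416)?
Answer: -23911/8561 ≈ -2.7930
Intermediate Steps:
((11339 - 1*(-16895)) - 4323)/(-44977 + 36416) = ((11339 + 16895) - 4323)/(-8561) = (28234 - 4323)*(-1/8561) = 23911*(-1/8561) = -23911/8561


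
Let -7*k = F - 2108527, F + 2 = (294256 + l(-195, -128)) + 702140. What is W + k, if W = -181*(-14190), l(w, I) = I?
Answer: 19090991/7 ≈ 2.7273e+6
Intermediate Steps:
F = 996266 (F = -2 + ((294256 - 128) + 702140) = -2 + (294128 + 702140) = -2 + 996268 = 996266)
k = 1112261/7 (k = -(996266 - 2108527)/7 = -1/7*(-1112261) = 1112261/7 ≈ 1.5889e+5)
W = 2568390
W + k = 2568390 + 1112261/7 = 19090991/7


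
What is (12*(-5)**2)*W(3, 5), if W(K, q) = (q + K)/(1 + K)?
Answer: 600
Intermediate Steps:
W(K, q) = (K + q)/(1 + K)
(12*(-5)**2)*W(3, 5) = (12*(-5)**2)*((3 + 5)/(1 + 3)) = (12*25)*(8/4) = 300*((1/4)*8) = 300*2 = 600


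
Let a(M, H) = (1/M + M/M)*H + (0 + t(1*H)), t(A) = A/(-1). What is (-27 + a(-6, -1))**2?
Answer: 25921/36 ≈ 720.03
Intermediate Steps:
t(A) = -A (t(A) = A*(-1) = -A)
a(M, H) = -H + H*(1 + 1/M) (a(M, H) = (1/M + M/M)*H + (0 - H) = (1/M + 1)*H + (0 - H) = (1 + 1/M)*H - H = H*(1 + 1/M) - H = -H + H*(1 + 1/M))
(-27 + a(-6, -1))**2 = (-27 - 1/(-6))**2 = (-27 - 1*(-1/6))**2 = (-27 + 1/6)**2 = (-161/6)**2 = 25921/36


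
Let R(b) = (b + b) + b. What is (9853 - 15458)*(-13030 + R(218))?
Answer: 69367480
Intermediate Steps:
R(b) = 3*b (R(b) = 2*b + b = 3*b)
(9853 - 15458)*(-13030 + R(218)) = (9853 - 15458)*(-13030 + 3*218) = -5605*(-13030 + 654) = -5605*(-12376) = 69367480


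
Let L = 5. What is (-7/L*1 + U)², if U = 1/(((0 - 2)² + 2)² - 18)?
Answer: 14641/8100 ≈ 1.8075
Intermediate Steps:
U = 1/18 (U = 1/(((-2)² + 2)² - 18) = 1/((4 + 2)² - 18) = 1/(6² - 18) = 1/(36 - 18) = 1/18 ≈ 0.055556)
(-7/L*1 + U)² = (-7/5*1 + 1/18)² = (-7/5 + 1/18)² = (-121/90)² = 14641/8100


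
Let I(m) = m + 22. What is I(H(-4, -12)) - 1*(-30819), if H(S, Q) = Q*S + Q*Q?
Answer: 31033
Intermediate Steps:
H(S, Q) = Q² + Q*S (H(S, Q) = Q*S + Q² = Q² + Q*S)
I(m) = 22 + m
I(H(-4, -12)) - 1*(-30819) = (22 - 12*(-12 - 4)) - 1*(-30819) = (22 - 12*(-16)) + 30819 = (22 + 192) + 30819 = 214 + 30819 = 31033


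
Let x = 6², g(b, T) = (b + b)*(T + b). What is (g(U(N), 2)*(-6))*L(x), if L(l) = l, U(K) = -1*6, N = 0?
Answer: -10368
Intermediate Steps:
U(K) = -6
g(b, T) = 2*b*(T + b) (g(b, T) = (2*b)*(T + b) = 2*b*(T + b))
x = 36
(g(U(N), 2)*(-6))*L(x) = ((2*(-6)*(2 - 6))*(-6))*36 = ((2*(-6)*(-4))*(-6))*36 = (48*(-6))*36 = -288*36 = -10368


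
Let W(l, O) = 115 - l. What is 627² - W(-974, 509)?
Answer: 392040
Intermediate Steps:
627² - W(-974, 509) = 627² - (115 - 1*(-974)) = 393129 - (115 + 974) = 393129 - 1*1089 = 393129 - 1089 = 392040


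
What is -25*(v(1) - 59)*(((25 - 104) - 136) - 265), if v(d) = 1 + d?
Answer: -684000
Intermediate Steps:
-25*(v(1) - 59)*(((25 - 104) - 136) - 265) = -25*((1 + 1) - 59)*(((25 - 104) - 136) - 265) = -25*(2 - 59)*((-79 - 136) - 265) = -(-1425)*(-215 - 265) = -(-1425)*(-480) = -25*27360 = -684000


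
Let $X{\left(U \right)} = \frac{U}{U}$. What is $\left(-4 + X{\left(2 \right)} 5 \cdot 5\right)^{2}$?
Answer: $441$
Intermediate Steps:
$X{\left(U \right)} = 1$
$\left(-4 + X{\left(2 \right)} 5 \cdot 5\right)^{2} = \left(-4 + 1 \cdot 5 \cdot 5\right)^{2} = \left(-4 + 5 \cdot 5\right)^{2} = \left(-4 + 25\right)^{2} = 21^{2} = 441$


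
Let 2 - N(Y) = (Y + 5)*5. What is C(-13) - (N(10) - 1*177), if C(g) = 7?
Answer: 257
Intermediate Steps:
N(Y) = -23 - 5*Y (N(Y) = 2 - (Y + 5)*5 = 2 - (5 + Y)*5 = 2 - (25 + 5*Y) = 2 + (-25 - 5*Y) = -23 - 5*Y)
C(-13) - (N(10) - 1*177) = 7 - ((-23 - 5*10) - 1*177) = 7 - ((-23 - 50) - 177) = 7 - (-73 - 177) = 7 - 1*(-250) = 7 + 250 = 257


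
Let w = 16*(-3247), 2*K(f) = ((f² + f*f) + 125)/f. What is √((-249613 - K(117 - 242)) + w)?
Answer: I*√1205758/2 ≈ 549.04*I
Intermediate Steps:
K(f) = (125 + 2*f²)/(2*f) (K(f) = (((f² + f*f) + 125)/f)/2 = (((f² + f²) + 125)/f)/2 = ((2*f² + 125)/f)/2 = ((125 + 2*f²)/f)/2 = (125 + 2*f²)/(2*f))
w = -51952
√((-249613 - K(117 - 242)) + w) = √((-249613 - ((117 - 242) + 125/(2*(117 - 242)))) - 51952) = √((-249613 - (-125 + (125/2)/(-125))) - 51952) = √((-249613 - (-125 + (125/2)*(-1/125))) - 51952) = √((-249613 - (-125 - ½)) - 51952) = √((-249613 - 1*(-251/2)) - 51952) = √((-249613 + 251/2) - 51952) = √(-498975/2 - 51952) = √(-602879/2) = I*√1205758/2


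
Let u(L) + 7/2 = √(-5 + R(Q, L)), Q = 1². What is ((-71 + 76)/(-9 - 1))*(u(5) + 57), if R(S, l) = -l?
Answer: -107/4 - I*√10/2 ≈ -26.75 - 1.5811*I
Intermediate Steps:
Q = 1
u(L) = -7/2 + √(-5 - L)
((-71 + 76)/(-9 - 1))*(u(5) + 57) = ((-71 + 76)/(-9 - 1))*((-7/2 + √(-5 - 1*5)) + 57) = (5/(-10))*((-7/2 + √(-5 - 5)) + 57) = (5*(-⅒))*((-7/2 + √(-10)) + 57) = -((-7/2 + I*√10) + 57)/2 = -(107/2 + I*√10)/2 = -107/4 - I*√10/2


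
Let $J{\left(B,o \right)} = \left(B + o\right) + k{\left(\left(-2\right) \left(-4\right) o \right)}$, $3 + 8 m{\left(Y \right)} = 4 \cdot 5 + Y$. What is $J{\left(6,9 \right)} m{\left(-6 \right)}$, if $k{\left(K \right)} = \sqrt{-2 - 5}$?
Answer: $\frac{165}{8} + \frac{11 i \sqrt{7}}{8} \approx 20.625 + 3.6379 i$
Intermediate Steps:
$m{\left(Y \right)} = \frac{17}{8} + \frac{Y}{8}$ ($m{\left(Y \right)} = - \frac{3}{8} + \frac{4 \cdot 5 + Y}{8} = - \frac{3}{8} + \frac{20 + Y}{8} = - \frac{3}{8} + \left(\frac{5}{2} + \frac{Y}{8}\right) = \frac{17}{8} + \frac{Y}{8}$)
$k{\left(K \right)} = i \sqrt{7}$ ($k{\left(K \right)} = \sqrt{-7} = i \sqrt{7}$)
$J{\left(B,o \right)} = B + o + i \sqrt{7}$ ($J{\left(B,o \right)} = \left(B + o\right) + i \sqrt{7} = B + o + i \sqrt{7}$)
$J{\left(6,9 \right)} m{\left(-6 \right)} = \left(6 + 9 + i \sqrt{7}\right) \left(\frac{17}{8} + \frac{1}{8} \left(-6\right)\right) = \left(15 + i \sqrt{7}\right) \left(\frac{17}{8} - \frac{3}{4}\right) = \left(15 + i \sqrt{7}\right) \frac{11}{8} = \frac{165}{8} + \frac{11 i \sqrt{7}}{8}$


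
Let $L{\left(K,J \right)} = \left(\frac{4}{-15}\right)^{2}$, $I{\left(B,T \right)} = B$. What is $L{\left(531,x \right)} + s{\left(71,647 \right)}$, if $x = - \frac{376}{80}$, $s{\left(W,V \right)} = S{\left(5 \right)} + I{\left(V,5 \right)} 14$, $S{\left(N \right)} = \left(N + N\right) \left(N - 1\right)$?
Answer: $\frac{2047066}{225} \approx 9098.1$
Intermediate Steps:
$S{\left(N \right)} = 2 N \left(-1 + N\right)$
$s{\left(W,V \right)} = 40 + 14 V$ ($s{\left(W,V \right)} = 2 \cdot 5 \left(-1 + 5\right) + V 14 = 2 \cdot 5 \cdot 4 + 14 V = 40 + 14 V$)
$x = - \frac{47}{10}$ ($x = \left(-376\right) \frac{1}{80} = - \frac{47}{10} \approx -4.7$)
$L{\left(K,J \right)} = \frac{16}{225}$ ($L{\left(K,J \right)} = \left(4 \left(- \frac{1}{15}\right)\right)^{2} = \left(- \frac{4}{15}\right)^{2} = \frac{16}{225}$)
$L{\left(531,x \right)} + s{\left(71,647 \right)} = \frac{16}{225} + \left(40 + 14 \cdot 647\right) = \frac{16}{225} + \left(40 + 9058\right) = \frac{16}{225} + 9098 = \frac{2047066}{225}$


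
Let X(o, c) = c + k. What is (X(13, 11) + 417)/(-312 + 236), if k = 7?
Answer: -435/76 ≈ -5.7237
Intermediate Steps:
X(o, c) = 7 + c (X(o, c) = c + 7 = 7 + c)
(X(13, 11) + 417)/(-312 + 236) = ((7 + 11) + 417)/(-312 + 236) = (18 + 417)/(-76) = 435*(-1/76) = -435/76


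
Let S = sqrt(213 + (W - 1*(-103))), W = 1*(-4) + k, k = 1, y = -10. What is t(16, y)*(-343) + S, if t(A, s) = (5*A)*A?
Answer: -439040 + sqrt(313) ≈ -4.3902e+5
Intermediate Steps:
t(A, s) = 5*A**2
W = -3 (W = 1*(-4) + 1 = -4 + 1 = -3)
S = sqrt(313) (S = sqrt(213 + (-3 - 1*(-103))) = sqrt(213 + (-3 + 103)) = sqrt(213 + 100) = sqrt(313) ≈ 17.692)
t(16, y)*(-343) + S = (5*16**2)*(-343) + sqrt(313) = (5*256)*(-343) + sqrt(313) = 1280*(-343) + sqrt(313) = -439040 + sqrt(313)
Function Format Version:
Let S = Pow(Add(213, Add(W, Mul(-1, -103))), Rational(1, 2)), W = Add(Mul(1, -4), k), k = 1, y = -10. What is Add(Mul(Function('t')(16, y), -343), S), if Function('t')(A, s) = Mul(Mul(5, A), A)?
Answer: Add(-439040, Pow(313, Rational(1, 2))) ≈ -4.3902e+5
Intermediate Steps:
Function('t')(A, s) = Mul(5, Pow(A, 2))
W = -3 (W = Add(Mul(1, -4), 1) = Add(-4, 1) = -3)
S = Pow(313, Rational(1, 2)) (S = Pow(Add(213, Add(-3, Mul(-1, -103))), Rational(1, 2)) = Pow(Add(213, Add(-3, 103)), Rational(1, 2)) = Pow(Add(213, 100), Rational(1, 2)) = Pow(313, Rational(1, 2)) ≈ 17.692)
Add(Mul(Function('t')(16, y), -343), S) = Add(Mul(Mul(5, Pow(16, 2)), -343), Pow(313, Rational(1, 2))) = Add(Mul(Mul(5, 256), -343), Pow(313, Rational(1, 2))) = Add(Mul(1280, -343), Pow(313, Rational(1, 2))) = Add(-439040, Pow(313, Rational(1, 2)))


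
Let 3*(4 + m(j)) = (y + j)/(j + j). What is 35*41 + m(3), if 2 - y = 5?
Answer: 1431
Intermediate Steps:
y = -3 (y = 2 - 1*5 = 2 - 5 = -3)
m(j) = -4 + (-3 + j)/(6*j) (m(j) = -4 + ((-3 + j)/(j + j))/3 = -4 + ((-3 + j)/((2*j)))/3 = -4 + ((-3 + j)*(1/(2*j)))/3 = -4 + ((-3 + j)/(2*j))/3 = -4 + (-3 + j)/(6*j))
35*41 + m(3) = 35*41 + (1/6)*(-3 - 23*3)/3 = 1435 + (1/6)*(1/3)*(-3 - 69) = 1435 + (1/6)*(1/3)*(-72) = 1435 - 4 = 1431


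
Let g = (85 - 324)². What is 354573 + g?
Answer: 411694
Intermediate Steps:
g = 57121 (g = (-239)² = 57121)
354573 + g = 354573 + 57121 = 411694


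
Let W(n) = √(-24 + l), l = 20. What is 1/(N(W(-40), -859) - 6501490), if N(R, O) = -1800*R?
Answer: -650149/4226938518010 + 36*I/422693851801 ≈ -1.5381e-7 + 8.5168e-11*I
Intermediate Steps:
W(n) = 2*I (W(n) = √(-24 + 20) = √(-4) = 2*I)
1/(N(W(-40), -859) - 6501490) = 1/(-3600*I - 6501490) = 1/(-6501490 - 3600*I) = (-6501490 + 3600*I)/42269385180100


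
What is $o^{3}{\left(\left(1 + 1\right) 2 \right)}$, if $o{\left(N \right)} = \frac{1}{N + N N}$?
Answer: $\frac{1}{8000} \approx 0.000125$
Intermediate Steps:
$o{\left(N \right)} = \frac{1}{N + N^{2}}$
$o^{3}{\left(\left(1 + 1\right) 2 \right)} = \left(\frac{1}{\left(1 + 1\right) 2 \left(1 + \left(1 + 1\right) 2\right)}\right)^{3} = \left(\frac{1}{2 \cdot 2 \left(1 + 2 \cdot 2\right)}\right)^{3} = \left(\frac{1}{4 \left(1 + 4\right)}\right)^{3} = \left(\frac{1}{4 \cdot 5}\right)^{3} = \left(\frac{1}{4} \cdot \frac{1}{5}\right)^{3} = \left(\frac{1}{20}\right)^{3} = \frac{1}{8000}$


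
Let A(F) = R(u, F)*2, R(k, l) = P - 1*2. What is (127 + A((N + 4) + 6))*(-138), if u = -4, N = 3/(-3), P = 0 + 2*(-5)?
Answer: -14214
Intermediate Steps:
P = -10 (P = 0 - 10 = -10)
N = -1 (N = 3*(-⅓) = -1)
R(k, l) = -12 (R(k, l) = -10 - 1*2 = -10 - 2 = -12)
A(F) = -24 (A(F) = -12*2 = -24)
(127 + A((N + 4) + 6))*(-138) = (127 - 24)*(-138) = 103*(-138) = -14214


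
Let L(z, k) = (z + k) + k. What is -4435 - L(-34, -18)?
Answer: -4365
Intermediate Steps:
L(z, k) = z + 2*k (L(z, k) = (k + z) + k = z + 2*k)
-4435 - L(-34, -18) = -4435 - (-34 + 2*(-18)) = -4435 - (-34 - 36) = -4435 - 1*(-70) = -4435 + 70 = -4365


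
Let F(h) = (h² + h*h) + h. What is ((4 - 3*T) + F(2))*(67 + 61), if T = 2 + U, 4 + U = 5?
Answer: 640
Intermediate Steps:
U = 1 (U = -4 + 5 = 1)
T = 3 (T = 2 + 1 = 3)
F(h) = h + 2*h² (F(h) = (h² + h²) + h = 2*h² + h = h + 2*h²)
((4 - 3*T) + F(2))*(67 + 61) = ((4 - 3*3) + 2*(1 + 2*2))*(67 + 61) = ((4 - 9) + 2*(1 + 4))*128 = (-5 + 2*5)*128 = (-5 + 10)*128 = 5*128 = 640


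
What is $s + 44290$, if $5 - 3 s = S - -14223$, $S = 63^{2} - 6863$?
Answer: $\frac{121546}{3} \approx 40515.0$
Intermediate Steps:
$S = -2894$ ($S = 3969 - 6863 = -2894$)
$s = - \frac{11324}{3}$ ($s = \frac{5}{3} - \frac{-2894 - -14223}{3} = \frac{5}{3} - \frac{-2894 + 14223}{3} = \frac{5}{3} - \frac{11329}{3} = - \frac{11324}{3} \approx -3774.7$)
$s + 44290 = - \frac{11324}{3} + 44290 = \frac{121546}{3}$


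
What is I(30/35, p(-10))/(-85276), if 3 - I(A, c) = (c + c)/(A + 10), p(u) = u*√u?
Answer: -3/85276 - 35*I*√10/1620244 ≈ -3.518e-5 - 6.8311e-5*I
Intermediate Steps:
p(u) = u^(3/2)
I(A, c) = 3 - 2*c/(10 + A) (I(A, c) = 3 - (c + c)/(A + 10) = 3 - 2*c/(10 + A))
I(30/35, p(-10))/(-85276) = ((30 - (-20)*I*√10 + 3*(30/35))/(10 + 30/35))/(-85276) = ((30 - (-20)*I*√10 + 3*(30*(1/35)))/(10 + 30*(1/35)))*(-1/85276) = ((30 + 20*I*√10 + 3*(6/7))/(10 + 6/7))*(-1/85276) = ((30 + 20*I*√10 + 18/7)/(76/7))*(-1/85276) = (7*(228/7 + 20*I*√10)/76)*(-1/85276) = (3 + 35*I*√10/19)*(-1/85276) = -3/85276 - 35*I*√10/1620244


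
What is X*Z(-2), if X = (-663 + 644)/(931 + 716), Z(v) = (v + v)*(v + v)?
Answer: -304/1647 ≈ -0.18458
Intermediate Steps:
Z(v) = 4*v**2 (Z(v) = (2*v)*(2*v) = 4*v**2)
X = -19/1647 ≈ -0.011536
X*Z(-2) = -76*(-2)**2/1647 = -76*4/1647 = -19/1647*16 = -304/1647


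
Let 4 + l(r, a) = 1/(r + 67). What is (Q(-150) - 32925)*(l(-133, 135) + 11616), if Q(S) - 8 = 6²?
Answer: -25199702471/66 ≈ -3.8181e+8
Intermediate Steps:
Q(S) = 44 (Q(S) = 8 + 6² = 8 + 36 = 44)
l(r, a) = -4 + 1/(67 + r) (l(r, a) = -4 + 1/(r + 67) = -4 + 1/(67 + r))
(Q(-150) - 32925)*(l(-133, 135) + 11616) = (44 - 32925)*((-267 - 4*(-133))/(67 - 133) + 11616) = -32881*((-267 + 532)/(-66) + 11616) = -32881*(-1/66*265 + 11616) = -32881*(-265/66 + 11616) = -32881*766391/66 = -25199702471/66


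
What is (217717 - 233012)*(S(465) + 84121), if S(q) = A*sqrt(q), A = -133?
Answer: -1286630695 + 2034235*sqrt(465) ≈ -1.2428e+9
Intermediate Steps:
S(q) = -133*sqrt(q)
(217717 - 233012)*(S(465) + 84121) = (217717 - 233012)*(-133*sqrt(465) + 84121) = -15295*(84121 - 133*sqrt(465)) = -1286630695 + 2034235*sqrt(465)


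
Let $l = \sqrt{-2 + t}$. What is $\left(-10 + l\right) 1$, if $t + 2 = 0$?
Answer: $-10 + 2 i \approx -10.0 + 2.0 i$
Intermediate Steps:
$t = -2$ ($t = -2 + 0 = -2$)
$l = 2 i$ ($l = \sqrt{-2 - 2} = \sqrt{-4} = 2 i \approx 2.0 i$)
$\left(-10 + l\right) 1 = \left(-10 + 2 i\right) 1 = -10 + 2 i$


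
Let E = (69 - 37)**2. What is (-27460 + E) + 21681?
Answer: -4755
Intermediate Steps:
E = 1024 (E = 32**2 = 1024)
(-27460 + E) + 21681 = (-27460 + 1024) + 21681 = -26436 + 21681 = -4755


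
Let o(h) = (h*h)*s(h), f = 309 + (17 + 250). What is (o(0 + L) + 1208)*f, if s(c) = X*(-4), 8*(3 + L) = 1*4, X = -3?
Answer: 739008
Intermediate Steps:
L = -5/2 (L = -3 + (1*4)/8 = -3 + (⅛)*4 = -3 + ½ = -5/2 ≈ -2.5000)
f = 576 (f = 309 + 267 = 576)
s(c) = 12 (s(c) = -3*(-4) = 12)
o(h) = 12*h² (o(h) = (h*h)*12 = h²*12 = 12*h²)
(o(0 + L) + 1208)*f = (12*(0 - 5/2)² + 1208)*576 = (12*(-5/2)² + 1208)*576 = (12*(25/4) + 1208)*576 = (75 + 1208)*576 = 1283*576 = 739008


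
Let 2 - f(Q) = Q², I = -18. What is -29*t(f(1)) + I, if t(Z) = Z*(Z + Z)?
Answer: -76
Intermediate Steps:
f(Q) = 2 - Q²
t(Z) = 2*Z² (t(Z) = Z*(2*Z) = 2*Z²)
-29*t(f(1)) + I = -58*(2 - 1*1²)² - 18 = -58*(2 - 1*1)² - 18 = -58*(2 - 1)² - 18 = -58*1² - 18 = -58 - 18 = -76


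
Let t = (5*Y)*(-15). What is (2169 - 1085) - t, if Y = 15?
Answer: 2209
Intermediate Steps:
t = -1125 (t = (5*15)*(-15) = 75*(-15) = -1125)
(2169 - 1085) - t = (2169 - 1085) - 1*(-1125) = 1084 + 1125 = 2209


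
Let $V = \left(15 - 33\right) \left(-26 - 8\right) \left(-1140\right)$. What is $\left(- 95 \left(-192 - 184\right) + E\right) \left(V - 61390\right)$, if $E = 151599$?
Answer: $-142188233330$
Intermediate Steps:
$V = -697680$ ($V = \left(-18\right) \left(-34\right) \left(-1140\right) = 612 \left(-1140\right) = -697680$)
$\left(- 95 \left(-192 - 184\right) + E\right) \left(V - 61390\right) = \left(- 95 \left(-192 - 184\right) + 151599\right) \left(-697680 - 61390\right) = \left(\left(-95\right) \left(-376\right) + 151599\right) \left(-759070\right) = \left(35720 + 151599\right) \left(-759070\right) = 187319 \left(-759070\right) = -142188233330$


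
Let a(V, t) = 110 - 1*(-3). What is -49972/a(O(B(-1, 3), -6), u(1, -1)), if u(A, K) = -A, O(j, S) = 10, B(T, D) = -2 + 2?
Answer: -49972/113 ≈ -442.23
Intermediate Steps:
B(T, D) = 0
a(V, t) = 113 (a(V, t) = 110 + 3 = 113)
-49972/a(O(B(-1, 3), -6), u(1, -1)) = -49972/113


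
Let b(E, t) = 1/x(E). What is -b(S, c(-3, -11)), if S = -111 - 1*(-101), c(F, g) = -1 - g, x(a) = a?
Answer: 1/10 ≈ 0.10000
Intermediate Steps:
S = -10 (S = -111 + 101 = -10)
b(E, t) = 1/E
-b(S, c(-3, -11)) = -1/(-10) = -1*(-1/10) = 1/10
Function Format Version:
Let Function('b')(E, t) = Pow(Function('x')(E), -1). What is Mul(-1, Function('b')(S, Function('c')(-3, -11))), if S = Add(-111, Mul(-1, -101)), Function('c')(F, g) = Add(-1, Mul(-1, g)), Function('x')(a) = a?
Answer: Rational(1, 10) ≈ 0.10000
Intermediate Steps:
S = -10 (S = Add(-111, 101) = -10)
Function('b')(E, t) = Pow(E, -1)
Mul(-1, Function('b')(S, Function('c')(-3, -11))) = Mul(-1, Pow(-10, -1)) = Mul(-1, Rational(-1, 10)) = Rational(1, 10)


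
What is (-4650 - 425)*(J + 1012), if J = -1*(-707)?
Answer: -8723925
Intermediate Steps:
J = 707
(-4650 - 425)*(J + 1012) = (-4650 - 425)*(707 + 1012) = -5075*1719 = -8723925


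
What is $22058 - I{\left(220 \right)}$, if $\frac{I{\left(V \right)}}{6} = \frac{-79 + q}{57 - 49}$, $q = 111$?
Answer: $22034$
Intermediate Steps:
$I{\left(V \right)} = 24$ ($I{\left(V \right)} = 6 \frac{-79 + 111}{57 - 49} = 6 \cdot \frac{32}{8} = 6 \cdot 32 \cdot \frac{1}{8} = 6 \cdot 4 = 24$)
$22058 - I{\left(220 \right)} = 22058 - 24 = 22034$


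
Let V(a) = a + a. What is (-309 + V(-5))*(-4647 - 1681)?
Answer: 2018632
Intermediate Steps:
V(a) = 2*a
(-309 + V(-5))*(-4647 - 1681) = (-309 + 2*(-5))*(-4647 - 1681) = (-309 - 10)*(-6328) = -319*(-6328) = 2018632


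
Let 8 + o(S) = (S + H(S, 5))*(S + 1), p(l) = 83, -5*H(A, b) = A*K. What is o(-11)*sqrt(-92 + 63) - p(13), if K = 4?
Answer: -83 + 14*I*sqrt(29) ≈ -83.0 + 75.392*I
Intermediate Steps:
H(A, b) = -4*A/5 (H(A, b) = -A*4/5 = -4*A/5)
o(S) = -8 + S*(1 + S)/5 (o(S) = -8 + (S - 4*S/5)*(S + 1) = -8 + (S/5)*(1 + S) = -8 + S*(1 + S)/5)
o(-11)*sqrt(-92 + 63) - p(13) = (-8 + (1/5)*(-11) + (1/5)*(-11)**2)*sqrt(-92 + 63) - 1*83 = (-8 - 11/5 + (1/5)*121)*sqrt(-29) - 83 = (-8 - 11/5 + 121/5)*(I*sqrt(29)) - 83 = 14*(I*sqrt(29)) - 83 = 14*I*sqrt(29) - 83 = -83 + 14*I*sqrt(29)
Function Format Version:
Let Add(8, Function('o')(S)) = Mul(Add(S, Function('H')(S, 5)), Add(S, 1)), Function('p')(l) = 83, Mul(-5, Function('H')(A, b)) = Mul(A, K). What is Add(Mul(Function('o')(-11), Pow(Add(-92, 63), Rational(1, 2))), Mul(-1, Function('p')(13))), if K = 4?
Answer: Add(-83, Mul(14, I, Pow(29, Rational(1, 2)))) ≈ Add(-83.000, Mul(75.392, I))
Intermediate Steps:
Function('H')(A, b) = Mul(Rational(-4, 5), A) (Function('H')(A, b) = Mul(Rational(-1, 5), Mul(A, 4)) = Mul(Rational(-1, 5), Mul(4, A)) = Mul(Rational(-4, 5), A))
Function('o')(S) = Add(-8, Mul(Rational(1, 5), S, Add(1, S))) (Function('o')(S) = Add(-8, Mul(Add(S, Mul(Rational(-4, 5), S)), Add(S, 1))) = Add(-8, Mul(Mul(Rational(1, 5), S), Add(1, S))) = Add(-8, Mul(Rational(1, 5), S, Add(1, S))))
Add(Mul(Function('o')(-11), Pow(Add(-92, 63), Rational(1, 2))), Mul(-1, Function('p')(13))) = Add(Mul(Add(-8, Mul(Rational(1, 5), -11), Mul(Rational(1, 5), Pow(-11, 2))), Pow(Add(-92, 63), Rational(1, 2))), Mul(-1, 83)) = Add(Mul(Add(-8, Rational(-11, 5), Mul(Rational(1, 5), 121)), Pow(-29, Rational(1, 2))), -83) = Add(Mul(Add(-8, Rational(-11, 5), Rational(121, 5)), Mul(I, Pow(29, Rational(1, 2)))), -83) = Add(Mul(14, Mul(I, Pow(29, Rational(1, 2)))), -83) = Add(Mul(14, I, Pow(29, Rational(1, 2))), -83) = Add(-83, Mul(14, I, Pow(29, Rational(1, 2))))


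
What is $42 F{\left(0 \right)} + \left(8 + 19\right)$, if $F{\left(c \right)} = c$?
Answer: $27$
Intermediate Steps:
$42 F{\left(0 \right)} + \left(8 + 19\right) = 42 \cdot 0 + \left(8 + 19\right) = 0 + 27 = 27$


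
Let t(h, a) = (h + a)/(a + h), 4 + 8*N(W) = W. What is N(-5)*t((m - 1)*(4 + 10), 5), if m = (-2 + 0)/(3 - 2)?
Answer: -9/8 ≈ -1.1250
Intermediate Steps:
N(W) = -1/2 + W/8
m = -2 (m = -2/1 = -2*1 = -2)
t(h, a) = 1 (t(h, a) = (a + h)/(a + h) = 1)
N(-5)*t((m - 1)*(4 + 10), 5) = (-1/2 + (1/8)*(-5))*1 = (-1/2 - 5/8)*1 = -9/8*1 = -9/8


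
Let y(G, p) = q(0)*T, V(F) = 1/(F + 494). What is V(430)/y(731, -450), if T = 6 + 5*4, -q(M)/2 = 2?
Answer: -1/96096 ≈ -1.0406e-5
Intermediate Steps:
q(M) = -4 (q(M) = -2*2 = -4)
V(F) = 1/(494 + F)
T = 26 (T = 6 + 20 = 26)
y(G, p) = -104 (y(G, p) = -4*26 = -104)
V(430)/y(731, -450) = 1/((494 + 430)*(-104)) = -1/104/924 = (1/924)*(-1/104) = -1/96096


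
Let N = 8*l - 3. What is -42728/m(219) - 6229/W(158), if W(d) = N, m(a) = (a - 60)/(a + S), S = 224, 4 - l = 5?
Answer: -207223133/1749 ≈ -1.1848e+5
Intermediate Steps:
l = -1 (l = 4 - 1*5 = 4 - 5 = -1)
N = -11 (N = 8*(-1) - 3 = -8 - 3 = -11)
m(a) = (-60 + a)/(224 + a) (m(a) = (a - 60)/(a + 224) = (-60 + a)/(224 + a))
W(d) = -11
-42728/m(219) - 6229/W(158) = -42728*(224 + 219)/(-60 + 219) - 6229/(-11) = -42728/(159/443) - 6229*(-1/11) = -42728/((1/443)*159) + 6229/11 = -42728/159/443 + 6229/11 = -42728*443/159 + 6229/11 = -18928504/159 + 6229/11 = -207223133/1749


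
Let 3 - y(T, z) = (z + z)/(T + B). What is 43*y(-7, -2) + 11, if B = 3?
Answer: 97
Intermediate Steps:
y(T, z) = 3 - 2*z/(3 + T) (y(T, z) = 3 - (z + z)/(T + 3) = 3 - 2*z/(3 + T))
43*y(-7, -2) + 11 = 43*((9 - 2*(-2) + 3*(-7))/(3 - 7)) + 11 = 43*((9 + 4 - 21)/(-4)) + 11 = 43*(-¼*(-8)) + 11 = 43*2 + 11 = 86 + 11 = 97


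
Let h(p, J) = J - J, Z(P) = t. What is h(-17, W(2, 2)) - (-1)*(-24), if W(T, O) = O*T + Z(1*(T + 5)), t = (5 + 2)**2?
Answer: -24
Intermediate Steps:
t = 49 (t = 7**2 = 49)
Z(P) = 49
W(T, O) = 49 + O*T (W(T, O) = O*T + 49 = 49 + O*T)
h(p, J) = 0
h(-17, W(2, 2)) - (-1)*(-24) = 0 - (-1)*(-24) = 0 - 1*24 = 0 - 24 = -24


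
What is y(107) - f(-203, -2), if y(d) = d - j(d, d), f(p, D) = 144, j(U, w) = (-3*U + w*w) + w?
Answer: -11272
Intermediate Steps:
j(U, w) = w + w**2 - 3*U (j(U, w) = (-3*U + w**2) + w = (w**2 - 3*U) + w = w + w**2 - 3*U)
y(d) = -d**2 + 3*d (y(d) = d - (d + d**2 - 3*d) = d - (d**2 - 2*d) = d + (-d**2 + 2*d) = -d**2 + 3*d)
y(107) - f(-203, -2) = 107*(3 - 1*107) - 1*144 = 107*(3 - 107) - 144 = 107*(-104) - 144 = -11128 - 144 = -11272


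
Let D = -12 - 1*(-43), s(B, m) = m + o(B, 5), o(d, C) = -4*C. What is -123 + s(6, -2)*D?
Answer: -805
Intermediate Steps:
s(B, m) = -20 + m (s(B, m) = m - 4*5 = m - 20 = -20 + m)
D = 31 (D = -12 + 43 = 31)
-123 + s(6, -2)*D = -123 + (-20 - 2)*31 = -123 - 22*31 = -123 - 682 = -805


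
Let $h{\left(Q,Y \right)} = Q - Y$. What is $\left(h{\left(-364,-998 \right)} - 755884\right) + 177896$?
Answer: $-577354$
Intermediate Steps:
$\left(h{\left(-364,-998 \right)} - 755884\right) + 177896 = \left(\left(-364 - -998\right) - 755884\right) + 177896 = \left(\left(-364 + 998\right) - 755884\right) + 177896 = \left(634 - 755884\right) + 177896 = -755250 + 177896 = -577354$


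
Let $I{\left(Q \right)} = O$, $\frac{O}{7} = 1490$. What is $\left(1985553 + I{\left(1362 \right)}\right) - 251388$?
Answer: $1744595$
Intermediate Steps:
$O = 10430$ ($O = 7 \cdot 1490 = 10430$)
$I{\left(Q \right)} = 10430$
$\left(1985553 + I{\left(1362 \right)}\right) - 251388 = \left(1985553 + 10430\right) - 251388 = 1995983 - 251388 = 1744595$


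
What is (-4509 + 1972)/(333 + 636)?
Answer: -2537/969 ≈ -2.6182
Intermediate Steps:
(-4509 + 1972)/(333 + 636) = -2537/969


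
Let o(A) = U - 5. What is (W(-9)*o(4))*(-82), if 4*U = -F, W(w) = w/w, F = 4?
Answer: 492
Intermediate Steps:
W(w) = 1
U = -1 (U = (-1*4)/4 = (¼)*(-4) = -1)
o(A) = -6 (o(A) = -1 - 5 = -6)
(W(-9)*o(4))*(-82) = (1*(-6))*(-82) = -6*(-82) = 492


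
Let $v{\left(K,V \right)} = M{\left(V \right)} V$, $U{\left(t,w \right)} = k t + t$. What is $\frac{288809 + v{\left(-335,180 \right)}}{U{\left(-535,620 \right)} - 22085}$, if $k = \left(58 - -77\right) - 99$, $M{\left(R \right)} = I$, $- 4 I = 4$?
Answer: $- \frac{288629}{41880} \approx -6.8918$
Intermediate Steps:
$I = -1$ ($I = \left(- \frac{1}{4}\right) 4 = -1$)
$M{\left(R \right)} = -1$
$k = 36$ ($k = \left(58 + \left(-35 + 112\right)\right) - 99 = \left(58 + 77\right) - 99 = 135 - 99 = 36$)
$U{\left(t,w \right)} = 37 t$ ($U{\left(t,w \right)} = 36 t + t = 37 t$)
$v{\left(K,V \right)} = - V$
$\frac{288809 + v{\left(-335,180 \right)}}{U{\left(-535,620 \right)} - 22085} = \frac{288809 - 180}{37 \left(-535\right) - 22085} = \frac{288809 - 180}{-19795 - 22085} = \frac{288629}{-41880} = 288629 \left(- \frac{1}{41880}\right) = - \frac{288629}{41880}$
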